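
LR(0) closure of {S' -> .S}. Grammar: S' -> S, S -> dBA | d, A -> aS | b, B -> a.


Start: S' -> .S
For each item with dot before a nonterminal B, add B -> .γ for every B-production
Closure: [S' -> .S, S -> .dBA, S -> .d]


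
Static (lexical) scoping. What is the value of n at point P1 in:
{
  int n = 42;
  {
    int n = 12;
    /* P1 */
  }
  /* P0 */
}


n declared in the same block as P1
n = 12


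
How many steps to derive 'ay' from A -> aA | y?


Derivation: A => aA => ay
Steps: 2


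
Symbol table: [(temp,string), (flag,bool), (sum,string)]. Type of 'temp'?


Lookup 'temp' → type string


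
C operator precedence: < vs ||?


'<' is relational (level 7); '||' is logical OR (level 1)
Higher level binds tighter
'<' has higher precedence than '||'


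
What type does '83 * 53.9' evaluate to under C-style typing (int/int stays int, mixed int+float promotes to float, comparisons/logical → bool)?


Operand types: int * float
Rule: mixed int/float promotes to float; int/int stays int
Result type: float


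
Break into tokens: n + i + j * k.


Scan left to right, longest-match per lexeme
Tokens: ID(n), OP(+), ID(i), OP(+), ID(j), OP(*), ID(k)


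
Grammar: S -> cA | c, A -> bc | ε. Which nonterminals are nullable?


A nonterminal is nullable iff some alternative derives ε (directly, or every symbol in it is nullable)
Nullable: {A}


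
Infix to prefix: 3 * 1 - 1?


left-to-right (same/higher precedence on left): tree is (- (* 3 1) 1)
Prefix: - * 3 1 1


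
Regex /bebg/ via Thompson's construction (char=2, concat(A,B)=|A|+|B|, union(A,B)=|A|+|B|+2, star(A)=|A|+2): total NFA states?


Syntax tree has 4 char leaf(s), 0 union(s), 0 star(s)
chars contribute 4×2 = 8; each union adds +2; each star adds +2
Total: 8 + 0 + 0 = 8 states


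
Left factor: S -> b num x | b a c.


Common prefix: 'b'
Factored: S -> b S', S' -> num x | a c


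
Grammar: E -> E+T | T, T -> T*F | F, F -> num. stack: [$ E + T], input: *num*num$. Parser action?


'*' can extend T; shift to build T -> T*F
Action: shift


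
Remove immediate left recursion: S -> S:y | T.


Left-recursive alternatives: S:y; non-recursive: T
Introduce S': S -> TS', S' -> :yS' | ε


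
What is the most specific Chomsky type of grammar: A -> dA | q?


Right-linear: every RHS is a terminal or a terminal followed by one nonterminal
Classification: Type 3 (Regular)


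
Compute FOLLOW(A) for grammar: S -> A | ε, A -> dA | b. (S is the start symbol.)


$ ∈ FOLLOW(S). For each A -> αBβ: add FIRST(β)\{ε} to FOLLOW(B); if β nullable, add FOLLOW(A).
FOLLOW(A) = {$}


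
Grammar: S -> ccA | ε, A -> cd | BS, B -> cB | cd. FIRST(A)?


Per alternative of A: FIRST(cd) = {c}; FIRST(BS) = {c}
FIRST(A) = {c}


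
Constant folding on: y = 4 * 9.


4 * 9 = 36 at compile time
Optimized: y = 36


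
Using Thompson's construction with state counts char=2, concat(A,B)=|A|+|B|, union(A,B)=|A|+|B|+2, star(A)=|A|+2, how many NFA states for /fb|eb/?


Syntax tree has 4 char leaf(s), 1 union(s), 0 star(s)
chars contribute 4×2 = 8; each union adds +2; each star adds +2
Total: 8 + 2 + 0 = 10 states


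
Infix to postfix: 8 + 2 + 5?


Left to right (same or higher precedence on left)
Postfix: 8 2 + 5 +


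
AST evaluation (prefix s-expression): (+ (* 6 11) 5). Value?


Evaluate inner: (* 6 11) = 66
Evaluate root: (+ 66 5) = 71
Result: 71


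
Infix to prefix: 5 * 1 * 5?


left-to-right (same/higher precedence on left): tree is (* (* 5 1) 5)
Prefix: * * 5 1 5


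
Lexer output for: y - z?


Scan left to right, longest-match per lexeme
Tokens: ID(y), OP(-), ID(z)


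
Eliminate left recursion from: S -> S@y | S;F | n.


Left-recursive alternatives: S@y, S;F; non-recursive: n
Introduce S': S -> nS', S' -> @yS' | ;FS' | ε


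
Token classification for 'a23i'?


Pattern: letter/underscore followed by alphanumerics, not a keyword
Type: IDENTIFIER


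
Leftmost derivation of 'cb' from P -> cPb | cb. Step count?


Derivation: P => cb
Steps: 1


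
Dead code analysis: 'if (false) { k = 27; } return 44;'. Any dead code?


condition is constant false, so the whole block is unreachable
Dead: 'if (false) { k = 27; }'


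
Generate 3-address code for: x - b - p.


Break into single-operator statements:
t1 = x - b
t2 = t1 - p


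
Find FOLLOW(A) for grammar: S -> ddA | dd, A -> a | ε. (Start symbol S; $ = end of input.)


$ ∈ FOLLOW(S). For each A -> αBβ: add FIRST(β)\{ε} to FOLLOW(B); if β nullable, add FOLLOW(A).
FOLLOW(A) = {$}


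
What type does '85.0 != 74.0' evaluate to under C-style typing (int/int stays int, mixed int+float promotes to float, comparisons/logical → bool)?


Operand types: float != float
Rule: comparison yields bool
Result type: bool


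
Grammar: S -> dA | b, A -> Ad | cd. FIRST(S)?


Per alternative of S: FIRST(dA) = {d}; FIRST(b) = {b}
FIRST(S) = {b, d}


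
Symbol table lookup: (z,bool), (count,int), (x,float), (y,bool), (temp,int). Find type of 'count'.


Lookup 'count' → type int


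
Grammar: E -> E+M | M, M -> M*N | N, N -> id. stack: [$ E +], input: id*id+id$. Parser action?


no handle ('E+' is not any RHS); shift 'id'
Action: shift


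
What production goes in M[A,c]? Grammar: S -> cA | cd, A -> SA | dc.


For [A, c]: 'c' ∈ FIRST(SA)
Entry: A -> SA


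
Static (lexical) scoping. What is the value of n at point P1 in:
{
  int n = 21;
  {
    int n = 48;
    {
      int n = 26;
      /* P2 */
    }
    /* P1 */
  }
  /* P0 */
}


n declared in the same block as P1
n = 48


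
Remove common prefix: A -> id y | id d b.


Common prefix: 'id'
Factored: A -> id A', A' -> y | d b


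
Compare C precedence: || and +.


'+' is additive (level 9); '||' is logical OR (level 1)
Higher level binds tighter
'+' has higher precedence than '||'


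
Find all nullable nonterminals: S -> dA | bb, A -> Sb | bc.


A nonterminal is nullable iff some alternative derives ε (directly, or every symbol in it is nullable)
Nullable: {}


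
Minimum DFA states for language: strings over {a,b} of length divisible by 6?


Track length mod 6: states 0..5, accept at 0
Minimal DFA: 6 states


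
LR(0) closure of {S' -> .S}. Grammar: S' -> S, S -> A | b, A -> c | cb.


Start: S' -> .S
For each item with dot before a nonterminal B, add B -> .γ for every B-production
Closure: [S' -> .S, S -> .A, S -> .b, A -> .c, A -> .cb]


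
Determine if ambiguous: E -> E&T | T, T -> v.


precedence layered via separate nonterminal T: deterministic
Unambiguous


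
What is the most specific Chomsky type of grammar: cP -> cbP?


LHS has context (more than one symbol) and |LHS| ≤ |RHS|
Classification: Type 1 (Context-Sensitive)


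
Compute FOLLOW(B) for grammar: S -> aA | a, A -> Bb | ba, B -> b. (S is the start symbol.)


$ ∈ FOLLOW(S). For each A -> αBβ: add FIRST(β)\{ε} to FOLLOW(B); if β nullable, add FOLLOW(A).
FOLLOW(B) = {b}


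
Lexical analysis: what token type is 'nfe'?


Pattern: letter/underscore followed by alphanumerics, not a keyword
Type: IDENTIFIER


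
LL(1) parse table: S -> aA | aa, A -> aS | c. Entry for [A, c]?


For [A, c]: 'c' ∈ FIRST(c)
Entry: A -> c


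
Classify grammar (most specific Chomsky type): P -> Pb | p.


Left-linear: every RHS is a terminal or one nonterminal followed by a terminal
Classification: Type 3 (Regular)


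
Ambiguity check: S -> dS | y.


right-linear, alternatives start with distinct terminals 'd' vs 'y': unique leftmost derivation
Unambiguous


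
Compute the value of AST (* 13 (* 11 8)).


Evaluate inner: (* 11 8) = 88
Evaluate root: (* 13 88) = 1144
Result: 1144


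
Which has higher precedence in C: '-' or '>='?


'-' is additive (level 9); '>=' is relational (level 7)
Higher level binds tighter
'-' has higher precedence than '>='


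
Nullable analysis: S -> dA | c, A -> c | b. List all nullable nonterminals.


A nonterminal is nullable iff some alternative derives ε (directly, or every symbol in it is nullable)
Nullable: {}


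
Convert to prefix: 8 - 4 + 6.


left-to-right (same/higher precedence on left): tree is (+ (- 8 4) 6)
Prefix: + - 8 4 6


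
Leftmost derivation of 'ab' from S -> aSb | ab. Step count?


Derivation: S => ab
Steps: 1


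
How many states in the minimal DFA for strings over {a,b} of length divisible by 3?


Track length mod 3: states 0..2, accept at 0
Minimal DFA: 3 states


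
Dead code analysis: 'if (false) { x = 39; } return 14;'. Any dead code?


condition is constant false, so the whole block is unreachable
Dead: 'if (false) { x = 39; }'


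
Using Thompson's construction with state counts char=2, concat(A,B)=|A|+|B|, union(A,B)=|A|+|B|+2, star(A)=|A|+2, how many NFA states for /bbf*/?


Syntax tree has 3 char leaf(s), 0 union(s), 1 star(s)
chars contribute 3×2 = 6; each union adds +2; each star adds +2
Total: 6 + 0 + 2 = 8 states


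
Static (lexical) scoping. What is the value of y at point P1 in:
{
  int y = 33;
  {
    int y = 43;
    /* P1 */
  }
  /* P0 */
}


y declared in the same block as P1
y = 43


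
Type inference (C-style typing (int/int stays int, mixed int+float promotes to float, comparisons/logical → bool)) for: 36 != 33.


Operand types: int != int
Rule: comparison yields bool
Result type: bool


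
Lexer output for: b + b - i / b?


Scan left to right, longest-match per lexeme
Tokens: ID(b), OP(+), ID(b), OP(-), ID(i), OP(/), ID(b)


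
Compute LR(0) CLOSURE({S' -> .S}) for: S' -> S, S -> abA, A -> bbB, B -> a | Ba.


Start: S' -> .S
For each item with dot before a nonterminal B, add B -> .γ for every B-production
Closure: [S' -> .S, S -> .abA]


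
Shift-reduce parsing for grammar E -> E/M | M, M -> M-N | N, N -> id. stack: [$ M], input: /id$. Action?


lookahead ∉ {-} so M won't extend; reduce E -> M
Action: reduce (E -> M)


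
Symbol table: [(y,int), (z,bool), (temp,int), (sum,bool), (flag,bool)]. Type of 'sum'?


Lookup 'sum' → type bool


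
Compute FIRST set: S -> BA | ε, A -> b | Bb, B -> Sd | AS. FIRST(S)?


Per alternative of S: FIRST(BA) = {b, d}; FIRST(ε) = {ε}
FIRST(S) = {b, d, ε}


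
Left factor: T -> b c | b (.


Common prefix: 'b'
Factored: T -> b T', T' -> c | (


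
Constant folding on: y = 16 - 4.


16 - 4 = 12 at compile time
Optimized: y = 12


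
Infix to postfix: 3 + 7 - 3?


Left to right (same or higher precedence on left)
Postfix: 3 7 + 3 -


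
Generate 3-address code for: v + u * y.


Break into single-operator statements:
t1 = u * y
t2 = v + t1


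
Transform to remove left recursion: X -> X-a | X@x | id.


Left-recursive alternatives: X-a, X@x; non-recursive: id
Introduce X': X -> idX', X' -> -aX' | @xX' | ε


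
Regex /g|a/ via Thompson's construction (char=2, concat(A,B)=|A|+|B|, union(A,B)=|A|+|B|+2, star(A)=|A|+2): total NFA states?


Syntax tree has 2 char leaf(s), 1 union(s), 0 star(s)
chars contribute 2×2 = 4; each union adds +2; each star adds +2
Total: 4 + 2 + 0 = 6 states


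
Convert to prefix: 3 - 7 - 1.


left-to-right (same/higher precedence on left): tree is (- (- 3 7) 1)
Prefix: - - 3 7 1


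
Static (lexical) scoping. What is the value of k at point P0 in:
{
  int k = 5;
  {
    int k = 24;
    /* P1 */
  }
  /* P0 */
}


k declared in the same block as P0
k = 5


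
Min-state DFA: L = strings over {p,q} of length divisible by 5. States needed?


Track length mod 5: states 0..4, accept at 0
Minimal DFA: 5 states


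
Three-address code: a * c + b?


Break into single-operator statements:
t1 = a * c
t2 = t1 + b


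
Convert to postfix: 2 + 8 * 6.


* has higher precedence, evaluate 8*6 first
Postfix: 2 8 6 * +


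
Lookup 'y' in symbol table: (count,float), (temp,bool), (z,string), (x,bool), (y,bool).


Lookup 'y' → type bool


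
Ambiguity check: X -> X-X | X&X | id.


'id-id&id' has two parse trees (no precedence encoded between - and &)
Ambiguous


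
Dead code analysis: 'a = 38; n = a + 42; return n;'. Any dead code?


a is read by n's definition; n is returned
No dead code


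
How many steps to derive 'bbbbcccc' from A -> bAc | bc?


Derivation: A => bAc => bbAcc => bbbAccc => bbbbcccc
Steps: 4


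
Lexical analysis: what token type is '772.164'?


Pattern: digits with a decimal point
Type: FLOAT_LITERAL


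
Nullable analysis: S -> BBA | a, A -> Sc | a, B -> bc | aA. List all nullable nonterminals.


A nonterminal is nullable iff some alternative derives ε (directly, or every symbol in it is nullable)
Nullable: {}


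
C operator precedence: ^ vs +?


'+' is additive (level 9); '^' is bitwise XOR (level 4)
Higher level binds tighter
'+' has higher precedence than '^'


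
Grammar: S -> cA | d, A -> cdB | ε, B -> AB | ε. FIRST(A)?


Per alternative of A: FIRST(cdB) = {c}; FIRST(ε) = {ε}
FIRST(A) = {c, ε}


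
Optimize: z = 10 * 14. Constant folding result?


10 * 14 = 140 at compile time
Optimized: z = 140


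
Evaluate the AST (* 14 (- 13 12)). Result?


Evaluate inner: (- 13 12) = 1
Evaluate root: (* 14 1) = 14
Result: 14


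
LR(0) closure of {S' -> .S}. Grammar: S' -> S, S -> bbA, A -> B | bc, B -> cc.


Start: S' -> .S
For each item with dot before a nonterminal B, add B -> .γ for every B-production
Closure: [S' -> .S, S -> .bbA]


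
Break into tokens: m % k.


Scan left to right, longest-match per lexeme
Tokens: ID(m), OP(%), ID(k)


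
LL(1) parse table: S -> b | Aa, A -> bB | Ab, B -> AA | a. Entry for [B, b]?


For [B, b]: 'b' ∈ FIRST(AA)
Entry: B -> AA


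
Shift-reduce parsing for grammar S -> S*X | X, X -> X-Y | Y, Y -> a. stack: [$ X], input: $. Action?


lookahead ∉ {-} so X won't extend; reduce S -> X
Action: reduce (S -> X)


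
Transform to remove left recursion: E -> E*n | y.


Left-recursive alternatives: E*n; non-recursive: y
Introduce E': E -> yE', E' -> *nE' | ε


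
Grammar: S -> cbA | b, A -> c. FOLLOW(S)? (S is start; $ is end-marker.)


$ ∈ FOLLOW(S). For each A -> αBβ: add FIRST(β)\{ε} to FOLLOW(B); if β nullable, add FOLLOW(A).
FOLLOW(S) = {$}


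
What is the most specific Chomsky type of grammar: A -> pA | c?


Right-linear: every RHS is a terminal or a terminal followed by one nonterminal
Classification: Type 3 (Regular)


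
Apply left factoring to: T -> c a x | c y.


Common prefix: 'c'
Factored: T -> c T', T' -> a x | y


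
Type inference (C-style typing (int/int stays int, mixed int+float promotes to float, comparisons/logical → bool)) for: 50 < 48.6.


Operand types: int < float
Rule: comparison yields bool
Result type: bool


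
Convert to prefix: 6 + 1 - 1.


left-to-right (same/higher precedence on left): tree is (- (+ 6 1) 1)
Prefix: - + 6 1 1


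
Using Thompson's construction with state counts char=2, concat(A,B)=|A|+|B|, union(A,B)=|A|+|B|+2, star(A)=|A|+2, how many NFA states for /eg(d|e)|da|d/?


Syntax tree has 7 char leaf(s), 3 union(s), 0 star(s)
chars contribute 7×2 = 14; each union adds +2; each star adds +2
Total: 14 + 6 + 0 = 20 states


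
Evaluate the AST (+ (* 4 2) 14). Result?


Evaluate inner: (* 4 2) = 8
Evaluate root: (+ 8 14) = 22
Result: 22


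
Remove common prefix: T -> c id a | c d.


Common prefix: 'c'
Factored: T -> c T', T' -> id a | d


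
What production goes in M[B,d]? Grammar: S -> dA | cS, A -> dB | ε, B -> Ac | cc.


For [B, d]: 'd' ∈ FIRST(Ac)
Entry: B -> Ac


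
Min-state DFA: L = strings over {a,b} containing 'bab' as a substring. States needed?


KMP-style automaton: 3 progress states + 1 absorbing accept = 4
Minimal DFA: 4 states


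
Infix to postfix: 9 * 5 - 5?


Left to right (same or higher precedence on left)
Postfix: 9 5 * 5 -


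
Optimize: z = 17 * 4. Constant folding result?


17 * 4 = 68 at compile time
Optimized: z = 68


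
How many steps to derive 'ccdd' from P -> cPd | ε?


Derivation: P => cPd => ccPdd => ccdd
Steps: 3


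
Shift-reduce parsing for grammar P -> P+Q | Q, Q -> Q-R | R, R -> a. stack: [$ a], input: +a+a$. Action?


'a' on top is the handle for R -> a
Action: reduce (R -> a)


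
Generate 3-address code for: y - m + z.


Break into single-operator statements:
t1 = y - m
t2 = t1 + z


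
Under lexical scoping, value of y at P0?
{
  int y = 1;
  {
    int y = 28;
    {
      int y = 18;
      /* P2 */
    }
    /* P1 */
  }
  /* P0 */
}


y declared in the same block as P0
y = 1


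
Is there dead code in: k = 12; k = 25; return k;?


first assignment to k is overwritten before any read
Dead: 'k = 12'


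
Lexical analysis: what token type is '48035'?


Pattern: digits only
Type: INTEGER_LITERAL


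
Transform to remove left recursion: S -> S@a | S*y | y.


Left-recursive alternatives: S@a, S*y; non-recursive: y
Introduce S': S -> yS', S' -> @aS' | *yS' | ε


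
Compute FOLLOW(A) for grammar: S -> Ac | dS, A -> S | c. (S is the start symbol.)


$ ∈ FOLLOW(S). For each A -> αBβ: add FIRST(β)\{ε} to FOLLOW(B); if β nullable, add FOLLOW(A).
FOLLOW(A) = {c}


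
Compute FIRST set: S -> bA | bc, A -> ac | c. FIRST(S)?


Per alternative of S: FIRST(bA) = {b}; FIRST(bc) = {b}
FIRST(S) = {b}


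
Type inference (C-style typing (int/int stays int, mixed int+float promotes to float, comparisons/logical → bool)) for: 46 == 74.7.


Operand types: int == float
Rule: comparison yields bool
Result type: bool


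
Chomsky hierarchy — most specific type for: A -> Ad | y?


Left-linear: every RHS is a terminal or one nonterminal followed by a terminal
Classification: Type 3 (Regular)


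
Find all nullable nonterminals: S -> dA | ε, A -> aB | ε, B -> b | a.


A nonterminal is nullable iff some alternative derives ε (directly, or every symbol in it is nullable)
Nullable: {A, S}


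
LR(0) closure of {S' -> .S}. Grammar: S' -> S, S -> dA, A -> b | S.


Start: S' -> .S
For each item with dot before a nonterminal B, add B -> .γ for every B-production
Closure: [S' -> .S, S -> .dA]


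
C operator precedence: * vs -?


'*' is multiplicative (level 10); '-' is additive (level 9)
Higher level binds tighter
'*' has higher precedence than '-'


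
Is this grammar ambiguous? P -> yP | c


right-linear, alternatives start with distinct terminals 'y' vs 'c': unique leftmost derivation
Unambiguous


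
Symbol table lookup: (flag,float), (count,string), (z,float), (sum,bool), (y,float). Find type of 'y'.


Lookup 'y' → type float


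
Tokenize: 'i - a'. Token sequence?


Scan left to right, longest-match per lexeme
Tokens: ID(i), OP(-), ID(a)


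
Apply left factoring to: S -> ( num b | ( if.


Common prefix: '('
Factored: S -> ( S', S' -> num b | if


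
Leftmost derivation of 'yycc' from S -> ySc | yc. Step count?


Derivation: S => ySc => yycc
Steps: 2


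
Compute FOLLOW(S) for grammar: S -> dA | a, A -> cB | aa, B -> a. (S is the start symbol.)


$ ∈ FOLLOW(S). For each A -> αBβ: add FIRST(β)\{ε} to FOLLOW(B); if β nullable, add FOLLOW(A).
FOLLOW(S) = {$}


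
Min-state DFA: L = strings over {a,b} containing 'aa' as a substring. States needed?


KMP-style automaton: 2 progress states + 1 absorbing accept = 3
Minimal DFA: 3 states


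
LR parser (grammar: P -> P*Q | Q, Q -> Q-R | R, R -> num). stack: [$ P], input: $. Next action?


start symbol P on stack, input exhausted
Action: accept


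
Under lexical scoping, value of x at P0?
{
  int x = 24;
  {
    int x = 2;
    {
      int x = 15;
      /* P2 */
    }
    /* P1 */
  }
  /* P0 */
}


x declared in the same block as P0
x = 24


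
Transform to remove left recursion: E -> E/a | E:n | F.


Left-recursive alternatives: E/a, E:n; non-recursive: F
Introduce E': E -> FE', E' -> /aE' | :nE' | ε


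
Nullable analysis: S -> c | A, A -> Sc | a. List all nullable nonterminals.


A nonterminal is nullable iff some alternative derives ε (directly, or every symbol in it is nullable)
Nullable: {}


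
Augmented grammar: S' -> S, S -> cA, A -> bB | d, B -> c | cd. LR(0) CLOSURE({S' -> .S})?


Start: S' -> .S
For each item with dot before a nonterminal B, add B -> .γ for every B-production
Closure: [S' -> .S, S -> .cA]


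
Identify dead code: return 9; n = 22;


statement follows a return and is unreachable
Dead: 'n = 22'


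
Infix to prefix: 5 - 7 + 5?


left-to-right (same/higher precedence on left): tree is (+ (- 5 7) 5)
Prefix: + - 5 7 5


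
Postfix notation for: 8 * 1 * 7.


Left to right (same or higher precedence on left)
Postfix: 8 1 * 7 *


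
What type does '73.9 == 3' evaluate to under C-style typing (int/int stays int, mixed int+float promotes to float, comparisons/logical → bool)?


Operand types: float == int
Rule: comparison yields bool
Result type: bool


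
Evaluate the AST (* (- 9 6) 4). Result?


Evaluate inner: (- 9 6) = 3
Evaluate root: (* 3 4) = 12
Result: 12


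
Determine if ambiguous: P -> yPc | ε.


balanced y^n…c^n: each string has a unique parse
Unambiguous


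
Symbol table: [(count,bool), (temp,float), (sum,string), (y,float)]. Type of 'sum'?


Lookup 'sum' → type string


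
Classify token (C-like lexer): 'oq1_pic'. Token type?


Pattern: letter/underscore followed by alphanumerics, not a keyword
Type: IDENTIFIER


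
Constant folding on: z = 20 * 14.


20 * 14 = 280 at compile time
Optimized: z = 280


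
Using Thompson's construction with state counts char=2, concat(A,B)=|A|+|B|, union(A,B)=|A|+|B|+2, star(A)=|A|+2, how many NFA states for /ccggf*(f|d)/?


Syntax tree has 7 char leaf(s), 1 union(s), 1 star(s)
chars contribute 7×2 = 14; each union adds +2; each star adds +2
Total: 14 + 2 + 2 = 18 states


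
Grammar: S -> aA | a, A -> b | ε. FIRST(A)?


Per alternative of A: FIRST(b) = {b}; FIRST(ε) = {ε}
FIRST(A) = {b, ε}


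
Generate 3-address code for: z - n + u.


Break into single-operator statements:
t1 = z - n
t2 = t1 + u


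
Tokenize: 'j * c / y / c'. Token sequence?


Scan left to right, longest-match per lexeme
Tokens: ID(j), OP(*), ID(c), OP(/), ID(y), OP(/), ID(c)


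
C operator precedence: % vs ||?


'%' is multiplicative (level 10); '||' is logical OR (level 1)
Higher level binds tighter
'%' has higher precedence than '||'


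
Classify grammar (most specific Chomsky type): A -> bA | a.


Right-linear: every RHS is a terminal or a terminal followed by one nonterminal
Classification: Type 3 (Regular)


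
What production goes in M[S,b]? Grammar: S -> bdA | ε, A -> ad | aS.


For [S, b]: 'b' ∈ FIRST(bdA)
Entry: S -> bdA


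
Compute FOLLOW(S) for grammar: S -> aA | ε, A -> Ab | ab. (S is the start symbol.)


$ ∈ FOLLOW(S). For each A -> αBβ: add FIRST(β)\{ε} to FOLLOW(B); if β nullable, add FOLLOW(A).
FOLLOW(S) = {$}


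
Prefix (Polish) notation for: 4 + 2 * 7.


'*' binds tighter: tree is (+ 4 (* 2 7))
Prefix: + 4 * 2 7


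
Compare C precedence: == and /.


'/' is multiplicative (level 10); '==' is equality (level 6)
Higher level binds tighter
'/' has higher precedence than '=='


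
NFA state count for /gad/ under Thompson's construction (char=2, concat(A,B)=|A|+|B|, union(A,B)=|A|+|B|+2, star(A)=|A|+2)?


Syntax tree has 3 char leaf(s), 0 union(s), 0 star(s)
chars contribute 3×2 = 6; each union adds +2; each star adds +2
Total: 6 + 0 + 0 = 6 states


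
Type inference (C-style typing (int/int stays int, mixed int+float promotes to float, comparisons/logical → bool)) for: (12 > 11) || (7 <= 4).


Operand types: bool || bool
Rule: logical operators take bool operands and yield bool
Result type: bool


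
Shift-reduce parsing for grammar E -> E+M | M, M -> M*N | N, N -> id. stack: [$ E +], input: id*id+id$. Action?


no handle ('E+' is not any RHS); shift 'id'
Action: shift


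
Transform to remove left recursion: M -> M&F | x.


Left-recursive alternatives: M&F; non-recursive: x
Introduce M': M -> xM', M' -> &FM' | ε


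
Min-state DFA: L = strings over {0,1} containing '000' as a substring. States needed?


KMP-style automaton: 3 progress states + 1 absorbing accept = 4
Minimal DFA: 4 states


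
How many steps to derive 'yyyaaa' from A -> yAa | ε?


Derivation: A => yAa => yyAaa => yyyAaaa => yyyaaa
Steps: 4


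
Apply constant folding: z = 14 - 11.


14 - 11 = 3 at compile time
Optimized: z = 3


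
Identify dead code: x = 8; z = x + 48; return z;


x is read by z's definition; z is returned
No dead code


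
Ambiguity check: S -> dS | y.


right-linear, alternatives start with distinct terminals 'd' vs 'y': unique leftmost derivation
Unambiguous


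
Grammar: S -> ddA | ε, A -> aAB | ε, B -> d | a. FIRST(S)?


Per alternative of S: FIRST(ddA) = {d}; FIRST(ε) = {ε}
FIRST(S) = {d, ε}


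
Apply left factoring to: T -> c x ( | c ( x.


Common prefix: 'c'
Factored: T -> c T', T' -> x ( | ( x


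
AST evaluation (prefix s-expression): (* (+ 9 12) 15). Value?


Evaluate inner: (+ 9 12) = 21
Evaluate root: (* 21 15) = 315
Result: 315


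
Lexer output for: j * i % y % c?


Scan left to right, longest-match per lexeme
Tokens: ID(j), OP(*), ID(i), OP(%), ID(y), OP(%), ID(c)


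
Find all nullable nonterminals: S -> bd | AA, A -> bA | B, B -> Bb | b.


A nonterminal is nullable iff some alternative derives ε (directly, or every symbol in it is nullable)
Nullable: {}


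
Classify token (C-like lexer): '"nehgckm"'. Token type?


Pattern: double-quoted sequence
Type: STRING_LITERAL


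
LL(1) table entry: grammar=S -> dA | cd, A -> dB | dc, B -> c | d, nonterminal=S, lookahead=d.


For [S, d]: 'd' ∈ FIRST(dA)
Entry: S -> dA


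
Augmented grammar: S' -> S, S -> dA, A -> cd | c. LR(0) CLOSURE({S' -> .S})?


Start: S' -> .S
For each item with dot before a nonterminal B, add B -> .γ for every B-production
Closure: [S' -> .S, S -> .dA]


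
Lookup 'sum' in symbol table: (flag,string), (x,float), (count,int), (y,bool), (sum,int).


Lookup 'sum' → type int


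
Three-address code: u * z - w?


Break into single-operator statements:
t1 = u * z
t2 = t1 - w


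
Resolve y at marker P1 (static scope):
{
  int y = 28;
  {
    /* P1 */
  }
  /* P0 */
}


P1's block does not declare y; resolves to the enclosing declaration at depth 0
y = 28


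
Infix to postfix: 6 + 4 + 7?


Left to right (same or higher precedence on left)
Postfix: 6 4 + 7 +


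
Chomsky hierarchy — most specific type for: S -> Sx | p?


Left-linear: every RHS is a terminal or one nonterminal followed by a terminal
Classification: Type 3 (Regular)


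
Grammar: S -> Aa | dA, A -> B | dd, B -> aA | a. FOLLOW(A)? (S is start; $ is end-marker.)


$ ∈ FOLLOW(S). For each A -> αBβ: add FIRST(β)\{ε} to FOLLOW(B); if β nullable, add FOLLOW(A).
FOLLOW(A) = {$, a}


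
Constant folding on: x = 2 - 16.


2 - 16 = -14 at compile time
Optimized: x = -14


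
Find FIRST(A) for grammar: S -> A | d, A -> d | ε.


Per alternative of A: FIRST(d) = {d}; FIRST(ε) = {ε}
FIRST(A) = {d, ε}


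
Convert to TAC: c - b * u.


Break into single-operator statements:
t1 = b * u
t2 = c - t1


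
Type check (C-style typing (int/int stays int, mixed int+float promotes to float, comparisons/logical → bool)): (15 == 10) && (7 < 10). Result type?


Operand types: bool && bool
Rule: logical operators take bool operands and yield bool
Result type: bool


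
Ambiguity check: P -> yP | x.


right-linear, alternatives start with distinct terminals 'y' vs 'x': unique leftmost derivation
Unambiguous


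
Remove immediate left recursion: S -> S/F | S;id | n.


Left-recursive alternatives: S/F, S;id; non-recursive: n
Introduce S': S -> nS', S' -> /FS' | ;idS' | ε


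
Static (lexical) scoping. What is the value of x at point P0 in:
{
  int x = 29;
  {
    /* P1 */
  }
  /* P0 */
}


x declared in the same block as P0
x = 29


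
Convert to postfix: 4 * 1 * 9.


Left to right (same or higher precedence on left)
Postfix: 4 1 * 9 *


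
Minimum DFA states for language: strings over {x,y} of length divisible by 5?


Track length mod 5: states 0..4, accept at 0
Minimal DFA: 5 states


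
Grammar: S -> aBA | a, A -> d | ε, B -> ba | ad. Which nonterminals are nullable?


A nonterminal is nullable iff some alternative derives ε (directly, or every symbol in it is nullable)
Nullable: {A}


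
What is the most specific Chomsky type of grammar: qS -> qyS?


LHS has context (more than one symbol) and |LHS| ≤ |RHS|
Classification: Type 1 (Context-Sensitive)


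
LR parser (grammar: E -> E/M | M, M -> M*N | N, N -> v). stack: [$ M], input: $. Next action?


lookahead ∉ {*} so M won't extend; reduce E -> M
Action: reduce (E -> M)


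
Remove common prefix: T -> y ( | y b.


Common prefix: 'y'
Factored: T -> y T', T' -> ( | b


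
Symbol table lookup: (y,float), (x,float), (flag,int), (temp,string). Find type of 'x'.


Lookup 'x' → type float


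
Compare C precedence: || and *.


'*' is multiplicative (level 10); '||' is logical OR (level 1)
Higher level binds tighter
'*' has higher precedence than '||'


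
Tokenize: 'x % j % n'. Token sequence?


Scan left to right, longest-match per lexeme
Tokens: ID(x), OP(%), ID(j), OP(%), ID(n)


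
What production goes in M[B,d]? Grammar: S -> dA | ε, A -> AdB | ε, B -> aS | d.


For [B, d]: 'd' ∈ FIRST(d)
Entry: B -> d


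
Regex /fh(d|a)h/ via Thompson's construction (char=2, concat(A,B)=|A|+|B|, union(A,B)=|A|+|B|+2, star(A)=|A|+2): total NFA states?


Syntax tree has 5 char leaf(s), 1 union(s), 0 star(s)
chars contribute 5×2 = 10; each union adds +2; each star adds +2
Total: 10 + 2 + 0 = 12 states


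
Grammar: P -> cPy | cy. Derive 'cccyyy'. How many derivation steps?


Derivation: P => cPy => ccPyy => cccyyy
Steps: 3


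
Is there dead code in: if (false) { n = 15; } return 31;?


condition is constant false, so the whole block is unreachable
Dead: 'if (false) { n = 15; }'


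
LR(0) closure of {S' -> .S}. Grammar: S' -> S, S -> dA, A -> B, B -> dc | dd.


Start: S' -> .S
For each item with dot before a nonterminal B, add B -> .γ for every B-production
Closure: [S' -> .S, S -> .dA]


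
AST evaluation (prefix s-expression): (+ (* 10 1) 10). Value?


Evaluate inner: (* 10 1) = 10
Evaluate root: (+ 10 10) = 20
Result: 20


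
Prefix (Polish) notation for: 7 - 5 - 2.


left-to-right (same/higher precedence on left): tree is (- (- 7 5) 2)
Prefix: - - 7 5 2


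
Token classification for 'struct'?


Pattern: reserved word
Type: KEYWORD


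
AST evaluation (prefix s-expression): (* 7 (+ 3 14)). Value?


Evaluate inner: (+ 3 14) = 17
Evaluate root: (* 7 17) = 119
Result: 119


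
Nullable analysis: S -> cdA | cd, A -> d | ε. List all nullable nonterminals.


A nonterminal is nullable iff some alternative derives ε (directly, or every symbol in it is nullable)
Nullable: {A}


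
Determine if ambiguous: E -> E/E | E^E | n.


'n/n^n' has two parse trees (no precedence encoded between / and ^)
Ambiguous


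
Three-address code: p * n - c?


Break into single-operator statements:
t1 = p * n
t2 = t1 - c


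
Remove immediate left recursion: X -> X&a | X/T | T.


Left-recursive alternatives: X&a, X/T; non-recursive: T
Introduce X': X -> TX', X' -> &aX' | /TX' | ε


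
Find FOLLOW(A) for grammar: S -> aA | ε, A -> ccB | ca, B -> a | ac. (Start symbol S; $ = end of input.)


$ ∈ FOLLOW(S). For each A -> αBβ: add FIRST(β)\{ε} to FOLLOW(B); if β nullable, add FOLLOW(A).
FOLLOW(A) = {$}


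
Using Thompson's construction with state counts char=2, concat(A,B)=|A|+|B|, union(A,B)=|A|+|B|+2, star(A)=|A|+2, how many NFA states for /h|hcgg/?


Syntax tree has 5 char leaf(s), 1 union(s), 0 star(s)
chars contribute 5×2 = 10; each union adds +2; each star adds +2
Total: 10 + 2 + 0 = 12 states


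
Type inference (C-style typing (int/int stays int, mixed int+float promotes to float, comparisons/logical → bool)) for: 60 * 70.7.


Operand types: int * float
Rule: mixed int/float promotes to float; int/int stays int
Result type: float


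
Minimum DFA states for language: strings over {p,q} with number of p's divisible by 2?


Track (count of p) mod 2: states 0..1, accept at 0
Minimal DFA: 2 states


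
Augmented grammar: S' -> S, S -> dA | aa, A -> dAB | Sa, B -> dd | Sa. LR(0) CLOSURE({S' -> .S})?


Start: S' -> .S
For each item with dot before a nonterminal B, add B -> .γ for every B-production
Closure: [S' -> .S, S -> .dA, S -> .aa]


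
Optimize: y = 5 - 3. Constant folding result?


5 - 3 = 2 at compile time
Optimized: y = 2


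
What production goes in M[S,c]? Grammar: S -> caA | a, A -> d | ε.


For [S, c]: 'c' ∈ FIRST(caA)
Entry: S -> caA


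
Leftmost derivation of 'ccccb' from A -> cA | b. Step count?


Derivation: A => cA => ccA => cccA => ccccA => ccccb
Steps: 5


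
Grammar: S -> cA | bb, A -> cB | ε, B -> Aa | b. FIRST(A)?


Per alternative of A: FIRST(cB) = {c}; FIRST(ε) = {ε}
FIRST(A) = {c, ε}


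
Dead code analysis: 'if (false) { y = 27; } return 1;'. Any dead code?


condition is constant false, so the whole block is unreachable
Dead: 'if (false) { y = 27; }'


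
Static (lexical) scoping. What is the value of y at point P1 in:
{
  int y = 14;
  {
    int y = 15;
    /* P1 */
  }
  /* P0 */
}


y declared in the same block as P1
y = 15


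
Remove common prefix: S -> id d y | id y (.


Common prefix: 'id'
Factored: S -> id S', S' -> d y | y (


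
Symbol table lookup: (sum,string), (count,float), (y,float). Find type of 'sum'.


Lookup 'sum' → type string


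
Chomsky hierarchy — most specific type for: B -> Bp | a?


Left-linear: every RHS is a terminal or one nonterminal followed by a terminal
Classification: Type 3 (Regular)


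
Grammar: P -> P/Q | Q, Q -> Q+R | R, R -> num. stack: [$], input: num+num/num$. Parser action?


no handle on stack; shift 'num'
Action: shift


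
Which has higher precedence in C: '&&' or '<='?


'<=' is relational (level 7); '&&' is logical AND (level 2)
Higher level binds tighter
'<=' has higher precedence than '&&'


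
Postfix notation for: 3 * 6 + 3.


Left to right (same or higher precedence on left)
Postfix: 3 6 * 3 +


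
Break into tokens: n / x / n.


Scan left to right, longest-match per lexeme
Tokens: ID(n), OP(/), ID(x), OP(/), ID(n)


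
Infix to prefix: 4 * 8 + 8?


left-to-right (same/higher precedence on left): tree is (+ (* 4 8) 8)
Prefix: + * 4 8 8


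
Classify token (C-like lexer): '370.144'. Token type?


Pattern: digits with a decimal point
Type: FLOAT_LITERAL


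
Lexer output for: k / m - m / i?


Scan left to right, longest-match per lexeme
Tokens: ID(k), OP(/), ID(m), OP(-), ID(m), OP(/), ID(i)


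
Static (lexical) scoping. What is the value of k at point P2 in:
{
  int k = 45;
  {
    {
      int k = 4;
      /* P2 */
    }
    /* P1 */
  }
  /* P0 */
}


k declared in the same block as P2
k = 4


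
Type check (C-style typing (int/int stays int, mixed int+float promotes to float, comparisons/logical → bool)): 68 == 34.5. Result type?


Operand types: int == float
Rule: comparison yields bool
Result type: bool


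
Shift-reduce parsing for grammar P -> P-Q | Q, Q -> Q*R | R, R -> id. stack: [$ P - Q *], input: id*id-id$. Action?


no handle; shift 'id'
Action: shift


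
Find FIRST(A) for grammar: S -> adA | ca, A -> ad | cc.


Per alternative of A: FIRST(ad) = {a}; FIRST(cc) = {c}
FIRST(A) = {a, c}


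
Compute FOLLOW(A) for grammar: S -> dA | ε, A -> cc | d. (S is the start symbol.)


$ ∈ FOLLOW(S). For each A -> αBβ: add FIRST(β)\{ε} to FOLLOW(B); if β nullable, add FOLLOW(A).
FOLLOW(A) = {$}


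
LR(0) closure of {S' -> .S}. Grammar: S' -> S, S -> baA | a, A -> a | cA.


Start: S' -> .S
For each item with dot before a nonterminal B, add B -> .γ for every B-production
Closure: [S' -> .S, S -> .baA, S -> .a]


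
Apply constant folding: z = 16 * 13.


16 * 13 = 208 at compile time
Optimized: z = 208


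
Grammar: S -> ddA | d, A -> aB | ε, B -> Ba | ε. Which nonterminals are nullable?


A nonterminal is nullable iff some alternative derives ε (directly, or every symbol in it is nullable)
Nullable: {A, B}


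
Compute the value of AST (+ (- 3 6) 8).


Evaluate inner: (- 3 6) = -3
Evaluate root: (+ -3 8) = 5
Result: 5


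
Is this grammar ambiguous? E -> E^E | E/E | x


'x^x/x' has two parse trees (no precedence encoded between ^ and /)
Ambiguous


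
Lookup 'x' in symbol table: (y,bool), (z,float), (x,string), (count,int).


Lookup 'x' → type string


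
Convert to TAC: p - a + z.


Break into single-operator statements:
t1 = p - a
t2 = t1 + z


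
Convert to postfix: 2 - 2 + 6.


Left to right (same or higher precedence on left)
Postfix: 2 2 - 6 +


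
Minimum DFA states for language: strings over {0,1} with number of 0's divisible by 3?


Track (count of 0) mod 3: states 0..2, accept at 0
Minimal DFA: 3 states


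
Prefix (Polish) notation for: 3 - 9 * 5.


'*' binds tighter: tree is (- 3 (* 9 5))
Prefix: - 3 * 9 5


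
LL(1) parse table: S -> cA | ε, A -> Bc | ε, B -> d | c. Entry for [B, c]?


For [B, c]: 'c' ∈ FIRST(c)
Entry: B -> c


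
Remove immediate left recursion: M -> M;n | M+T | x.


Left-recursive alternatives: M;n, M+T; non-recursive: x
Introduce M': M -> xM', M' -> ;nM' | +TM' | ε


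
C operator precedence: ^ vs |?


'^' is bitwise XOR (level 4); '|' is bitwise OR (level 3)
Higher level binds tighter
'^' has higher precedence than '|'


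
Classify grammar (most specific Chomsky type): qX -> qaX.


LHS has context (more than one symbol) and |LHS| ≤ |RHS|
Classification: Type 1 (Context-Sensitive)


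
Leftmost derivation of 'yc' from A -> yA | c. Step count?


Derivation: A => yA => yc
Steps: 2


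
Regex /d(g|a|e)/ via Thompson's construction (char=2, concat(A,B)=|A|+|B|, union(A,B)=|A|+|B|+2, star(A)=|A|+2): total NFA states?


Syntax tree has 4 char leaf(s), 2 union(s), 0 star(s)
chars contribute 4×2 = 8; each union adds +2; each star adds +2
Total: 8 + 4 + 0 = 12 states


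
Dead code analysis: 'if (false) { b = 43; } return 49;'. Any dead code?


condition is constant false, so the whole block is unreachable
Dead: 'if (false) { b = 43; }'


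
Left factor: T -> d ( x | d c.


Common prefix: 'd'
Factored: T -> d T', T' -> ( x | c


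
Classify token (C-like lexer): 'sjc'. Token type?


Pattern: letter/underscore followed by alphanumerics, not a keyword
Type: IDENTIFIER


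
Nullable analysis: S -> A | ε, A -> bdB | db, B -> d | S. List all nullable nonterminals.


A nonterminal is nullable iff some alternative derives ε (directly, or every symbol in it is nullable)
Nullable: {B, S}


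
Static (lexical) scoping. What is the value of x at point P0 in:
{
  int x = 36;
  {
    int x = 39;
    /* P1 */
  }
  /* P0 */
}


x declared in the same block as P0
x = 36
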